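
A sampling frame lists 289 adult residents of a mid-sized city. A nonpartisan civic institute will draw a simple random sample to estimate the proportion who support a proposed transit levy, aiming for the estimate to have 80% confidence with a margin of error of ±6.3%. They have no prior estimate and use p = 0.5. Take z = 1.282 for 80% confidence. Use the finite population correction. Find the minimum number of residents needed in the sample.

Unadjusted: n₀ = 1.282² × 0.50 × 0.50 / 0.063² ≈ 103.52, so n₀ = 104.
Finite population correction with N = 289: n = n₀ / (1 + (n₀−1)/N) = 104 / (1 + 103/289) = 104 / 1.3564 ≈ 76.67.
Rounding up, n = 77.

77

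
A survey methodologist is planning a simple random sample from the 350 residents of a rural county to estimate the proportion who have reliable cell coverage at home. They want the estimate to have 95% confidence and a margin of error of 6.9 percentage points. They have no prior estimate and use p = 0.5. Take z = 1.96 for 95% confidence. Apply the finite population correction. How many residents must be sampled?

129

Unadjusted: n₀ = 1.96² × 0.50 × 0.50 / 0.069² ≈ 201.72, so n₀ = 202.
Finite population correction with N = 350: n = n₀ / (1 + (n₀−1)/N) = 202 / (1 + 201/350) = 202 / 1.5743 ≈ 128.31.
Rounding up, n = 129.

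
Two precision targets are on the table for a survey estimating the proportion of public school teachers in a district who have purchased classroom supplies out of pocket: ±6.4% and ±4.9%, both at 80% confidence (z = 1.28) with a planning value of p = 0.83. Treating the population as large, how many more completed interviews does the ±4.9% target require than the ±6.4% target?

At ±6.4%: n = 1.28² × 0.1411 / 0.064² ≈ 56.44 → 57.
At ±4.9%: n = 1.28² × 0.1411 / 0.049² ≈ 96.28 → 97.
Additional respondents: 97 − 57 = 40.

40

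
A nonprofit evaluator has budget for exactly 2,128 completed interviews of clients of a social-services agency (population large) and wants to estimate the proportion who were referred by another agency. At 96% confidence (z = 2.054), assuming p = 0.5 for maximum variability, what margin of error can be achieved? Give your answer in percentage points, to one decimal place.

2.2

SE(p̂) = √[p(1−p)/n] = √[0.2500/2128] = 0.01084.
E = z × SE = 2.054 × 0.01084 = 0.02226, or 2.2 percentage points.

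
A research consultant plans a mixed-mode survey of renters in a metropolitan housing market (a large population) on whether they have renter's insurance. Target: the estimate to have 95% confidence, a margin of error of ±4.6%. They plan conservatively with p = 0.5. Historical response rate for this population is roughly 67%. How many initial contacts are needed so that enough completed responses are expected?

For 95% confidence, z = 1.960.
Completed interviews needed: n₀ = 1.960² × 0.2500 / 0.046² ≈ 453.88 → 454.
At a 67% response rate, contacts needed = 454 / 0.67 ≈ 677.61 → 678.

678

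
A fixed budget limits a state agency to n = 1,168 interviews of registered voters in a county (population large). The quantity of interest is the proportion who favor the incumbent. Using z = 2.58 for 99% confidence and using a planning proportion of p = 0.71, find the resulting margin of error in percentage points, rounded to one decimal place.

3.4

SE(p̂) = √[p(1−p)/n] = √[0.2059/1168] = 0.01328.
E = z × SE = 2.58 × 0.01328 = 0.03426, or 3.4 percentage points.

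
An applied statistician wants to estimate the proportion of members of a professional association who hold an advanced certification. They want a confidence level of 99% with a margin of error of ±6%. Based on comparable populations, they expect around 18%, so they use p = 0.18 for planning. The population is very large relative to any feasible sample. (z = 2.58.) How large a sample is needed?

With p = 0.18, p(1−p) = 0.1476.
n = z²·p(1−p)/E² = 2.58² × 0.1476 / 0.060² = 6.6564 × 0.1476 / 0.003600 ≈ 272.91.
Rounding up gives n = 273.

273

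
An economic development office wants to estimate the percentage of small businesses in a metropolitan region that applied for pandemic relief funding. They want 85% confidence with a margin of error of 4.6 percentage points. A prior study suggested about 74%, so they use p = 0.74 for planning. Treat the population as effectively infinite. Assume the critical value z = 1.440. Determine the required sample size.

With p = 0.74, p(1−p) = 0.1924.
n = z²·p(1−p)/E² = 1.440² × 0.1924 / 0.046² = 2.0736 × 0.1924 / 0.002116 ≈ 188.54.
Rounding up gives n = 189.

189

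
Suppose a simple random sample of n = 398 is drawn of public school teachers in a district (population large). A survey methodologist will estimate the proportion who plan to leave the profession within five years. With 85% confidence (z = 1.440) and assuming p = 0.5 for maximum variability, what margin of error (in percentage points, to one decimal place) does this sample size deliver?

3.6

SE(p̂) = √[p(1−p)/n] = √[0.2500/398] = 0.02506.
E = z × SE = 1.440 × 0.02506 = 0.03609, or 3.6 percentage points.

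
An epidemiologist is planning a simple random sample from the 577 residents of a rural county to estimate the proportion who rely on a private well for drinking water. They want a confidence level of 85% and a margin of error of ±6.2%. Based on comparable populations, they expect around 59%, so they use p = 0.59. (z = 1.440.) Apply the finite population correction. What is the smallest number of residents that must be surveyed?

Unadjusted: n₀ = 1.440² × 0.59 × 0.41 / 0.062² ≈ 130.49, so n₀ = 131.
Finite population correction with N = 577: n = n₀ / (1 + (n₀−1)/N) = 131 / (1 + 130/577) = 131 / 1.2253 ≈ 106.91.
Rounding up, n = 107.

107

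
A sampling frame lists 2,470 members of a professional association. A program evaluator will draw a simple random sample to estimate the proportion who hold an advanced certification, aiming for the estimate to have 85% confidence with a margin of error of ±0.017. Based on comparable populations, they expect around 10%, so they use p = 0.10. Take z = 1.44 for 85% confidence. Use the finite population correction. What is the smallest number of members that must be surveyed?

513

Unadjusted: n₀ = 1.44² × 0.10 × 0.90 / 0.017² ≈ 645.76, so n₀ = 646.
Finite population correction with N = 2,470: n = n₀ / (1 + (n₀−1)/N) = 646 / (1 + 645/2470) = 646 / 1.2611 ≈ 512.24.
Rounding up, n = 513.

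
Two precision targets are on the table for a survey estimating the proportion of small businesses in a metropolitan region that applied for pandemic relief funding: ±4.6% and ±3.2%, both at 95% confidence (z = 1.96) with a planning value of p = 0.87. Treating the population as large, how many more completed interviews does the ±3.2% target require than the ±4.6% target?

219

At ±4.6%: n = 1.96² × 0.1131 / 0.046² ≈ 205.33 → 206.
At ±3.2%: n = 1.96² × 0.1131 / 0.032² ≈ 424.30 → 425.
Additional respondents: 425 − 206 = 219.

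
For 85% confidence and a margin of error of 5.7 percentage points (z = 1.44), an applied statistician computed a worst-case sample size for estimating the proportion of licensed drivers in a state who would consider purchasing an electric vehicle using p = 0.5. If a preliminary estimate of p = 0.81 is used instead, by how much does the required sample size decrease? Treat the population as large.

Conservative (p = 0.5): n = 1.44² × 0.25 / 0.057² ≈ 159.56 → 160.
Using p = 0.81: p(1−p) = 0.1539, so n = 1.44² × 0.1539 / 0.057² ≈ 98.22 → 99.
Reduction: 160 − 99 = 61.

61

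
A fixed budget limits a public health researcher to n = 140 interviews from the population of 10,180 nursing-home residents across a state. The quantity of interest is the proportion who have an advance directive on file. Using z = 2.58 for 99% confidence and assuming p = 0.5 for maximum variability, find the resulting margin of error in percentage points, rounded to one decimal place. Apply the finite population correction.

Finite-population factor: (N−n)/(N−1) = (10180−140)/(10180−1) = 0.9863.
SE(p̂) = √[p(1−p)/n · (N−n)/(N−1)] = √[0.2500/140 × 0.9863] = 0.04197.
E = z × SE = 2.58 × 0.04197 = 0.10828 ≈ 10.8 percentage points.

10.8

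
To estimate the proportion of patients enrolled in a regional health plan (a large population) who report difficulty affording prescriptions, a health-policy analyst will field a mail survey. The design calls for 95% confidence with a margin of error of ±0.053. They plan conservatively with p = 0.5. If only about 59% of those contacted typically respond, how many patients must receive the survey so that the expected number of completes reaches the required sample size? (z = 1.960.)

580

Completed interviews needed: n₀ = 1.960² × 0.2500 / 0.053² ≈ 341.90 → 342.
At a 59% response rate, contacts needed = 342 / 0.59 ≈ 579.66 → 580.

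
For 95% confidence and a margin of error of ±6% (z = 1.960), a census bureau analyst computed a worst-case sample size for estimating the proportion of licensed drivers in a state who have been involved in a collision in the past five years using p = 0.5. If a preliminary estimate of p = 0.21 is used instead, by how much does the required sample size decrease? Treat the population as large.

89

Conservative (p = 0.5): n = 1.960² × 0.25 / 0.060² ≈ 266.78 → 267.
Using p = 0.21: p(1−p) = 0.1659, so n = 1.960² × 0.1659 / 0.060² ≈ 177.03 → 178.
Reduction: 267 − 178 = 89.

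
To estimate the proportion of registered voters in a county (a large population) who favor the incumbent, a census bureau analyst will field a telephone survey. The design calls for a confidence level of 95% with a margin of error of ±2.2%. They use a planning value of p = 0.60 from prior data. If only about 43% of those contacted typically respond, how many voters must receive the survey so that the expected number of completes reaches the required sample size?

For 95% confidence, z = 1.960.
Completed interviews needed: n₀ = 1.960² × 0.2400 / 0.022² ≈ 1904.93 → 1905.
At a 43% response rate, contacts needed = 1905 / 0.43 ≈ 4430.23 → 4431.

4431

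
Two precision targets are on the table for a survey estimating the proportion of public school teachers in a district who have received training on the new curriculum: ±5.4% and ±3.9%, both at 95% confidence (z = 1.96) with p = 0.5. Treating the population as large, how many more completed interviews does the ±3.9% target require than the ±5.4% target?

302

At ±5.4%: n = 1.96² × 0.2500 / 0.054² ≈ 329.36 → 330.
At ±3.9%: n = 1.96² × 0.2500 / 0.039² ≈ 631.43 → 632.
Additional respondents: 632 − 330 = 302.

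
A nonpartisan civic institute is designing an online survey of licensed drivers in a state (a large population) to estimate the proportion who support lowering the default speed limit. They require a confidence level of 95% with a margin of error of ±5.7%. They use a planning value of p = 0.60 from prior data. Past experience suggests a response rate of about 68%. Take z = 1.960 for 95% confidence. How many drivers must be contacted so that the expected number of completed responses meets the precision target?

Completed interviews needed: n₀ = 1.960² × 0.2400 / 0.057² ≈ 283.77 → 284.
At a 68% response rate, contacts needed = 284 / 0.68 ≈ 417.65 → 418.

418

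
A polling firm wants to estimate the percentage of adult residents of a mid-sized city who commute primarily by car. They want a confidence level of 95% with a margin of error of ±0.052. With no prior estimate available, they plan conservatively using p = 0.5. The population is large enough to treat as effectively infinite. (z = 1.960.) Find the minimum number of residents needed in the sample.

With p = 0.5, p(1−p) = 0.25.
n = z²·p(1−p)/E² = 1.960² × 0.2500 / 0.052² = 3.8416 × 0.2500 / 0.002704 ≈ 355.18.
Rounding up gives n = 356.

356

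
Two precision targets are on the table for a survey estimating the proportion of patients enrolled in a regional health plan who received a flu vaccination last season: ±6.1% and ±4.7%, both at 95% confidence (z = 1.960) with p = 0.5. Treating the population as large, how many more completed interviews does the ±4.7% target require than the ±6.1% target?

176

At ±6.1%: n = 1.960² × 0.2500 / 0.061² ≈ 258.10 → 259.
At ±4.7%: n = 1.960² × 0.2500 / 0.047² ≈ 434.77 → 435.
Additional respondents: 435 − 259 = 176.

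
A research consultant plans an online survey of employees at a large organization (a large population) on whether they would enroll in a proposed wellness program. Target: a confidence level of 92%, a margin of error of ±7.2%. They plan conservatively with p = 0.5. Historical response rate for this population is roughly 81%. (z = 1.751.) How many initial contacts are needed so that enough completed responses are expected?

183

Completed interviews needed: n₀ = 1.751² × 0.2500 / 0.072² ≈ 147.86 → 148.
At an 81% response rate, contacts needed = 148 / 0.81 ≈ 182.72 → 183.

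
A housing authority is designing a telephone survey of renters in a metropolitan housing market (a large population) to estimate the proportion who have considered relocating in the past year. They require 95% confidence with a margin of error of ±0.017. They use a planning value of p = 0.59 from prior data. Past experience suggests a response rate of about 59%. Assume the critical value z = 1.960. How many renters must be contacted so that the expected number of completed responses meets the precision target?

5451

Completed interviews needed: n₀ = 1.960² × 0.2419 / 0.017² ≈ 3215.51 → 3216.
At a 59% response rate, contacts needed = 3216 / 0.59 ≈ 5450.85 → 5451.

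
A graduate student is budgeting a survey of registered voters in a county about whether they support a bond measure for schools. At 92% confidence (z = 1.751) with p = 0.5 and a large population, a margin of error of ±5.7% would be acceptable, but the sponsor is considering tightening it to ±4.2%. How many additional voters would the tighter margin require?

199

At ±5.7%: n = 1.751² × 0.2500 / 0.057² ≈ 235.92 → 236.
At ±4.2%: n = 1.751² × 0.2500 / 0.042² ≈ 434.52 → 435.
Additional respondents: 435 − 236 = 199.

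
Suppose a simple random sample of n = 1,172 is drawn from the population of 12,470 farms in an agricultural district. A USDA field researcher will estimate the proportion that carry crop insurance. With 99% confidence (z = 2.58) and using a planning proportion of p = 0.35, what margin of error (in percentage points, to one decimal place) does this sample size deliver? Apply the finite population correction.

3.4

Finite-population factor: (N−n)/(N−1) = (12470−1172)/(12470−1) = 0.9061.
SE(p̂) = √[p(1−p)/n · (N−n)/(N−1)] = √[0.2275/1172 × 0.9061] = 0.01326.
E = z × SE = 2.58 × 0.01326 = 0.03422 ≈ 3.4 percentage points.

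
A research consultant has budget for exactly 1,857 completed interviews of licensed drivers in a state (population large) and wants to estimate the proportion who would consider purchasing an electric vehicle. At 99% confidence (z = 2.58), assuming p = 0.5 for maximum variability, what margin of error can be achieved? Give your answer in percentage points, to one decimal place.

SE(p̂) = √[p(1−p)/n] = √[0.2500/1857] = 0.01160.
E = z × SE = 2.58 × 0.01160 = 0.02994, or 3.0 percentage points.

3.0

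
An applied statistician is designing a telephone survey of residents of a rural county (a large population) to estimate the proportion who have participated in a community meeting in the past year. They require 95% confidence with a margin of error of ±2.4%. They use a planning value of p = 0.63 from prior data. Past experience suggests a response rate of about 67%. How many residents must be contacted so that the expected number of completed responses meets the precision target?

For 95% confidence, z = 1.960.
Completed interviews needed: n₀ = 1.960² × 0.2331 / 0.024² ≈ 1554.65 → 1555.
At a 67% response rate, contacts needed = 1555 / 0.67 ≈ 2320.90 → 2321.

2321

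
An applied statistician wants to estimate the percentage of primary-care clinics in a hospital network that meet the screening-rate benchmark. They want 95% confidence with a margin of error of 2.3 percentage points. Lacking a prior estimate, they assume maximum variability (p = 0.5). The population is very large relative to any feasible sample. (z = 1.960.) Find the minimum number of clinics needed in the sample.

With p = 0.5, p(1−p) = 0.25.
n = z²·p(1−p)/E² = 1.960² × 0.2500 / 0.023² = 3.8416 × 0.2500 / 0.000529 ≈ 1815.50.
Rounding up gives n = 1816.

1816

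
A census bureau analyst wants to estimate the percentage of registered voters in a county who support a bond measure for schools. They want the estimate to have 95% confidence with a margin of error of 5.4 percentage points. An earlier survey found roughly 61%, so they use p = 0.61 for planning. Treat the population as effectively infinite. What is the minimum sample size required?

For 95% confidence, z = 1.960.
With p = 0.61, p(1−p) = 0.2379.
n = z²·p(1−p)/E² = 1.960² × 0.2379 / 0.054² = 3.8416 × 0.2379 / 0.002916 ≈ 313.41.
Rounding up gives n = 314.

314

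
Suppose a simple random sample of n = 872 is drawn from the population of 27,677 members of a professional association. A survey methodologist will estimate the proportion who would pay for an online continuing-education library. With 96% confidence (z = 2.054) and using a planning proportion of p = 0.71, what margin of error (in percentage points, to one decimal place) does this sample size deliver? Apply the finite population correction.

3.1

Finite-population factor: (N−n)/(N−1) = (27677−872)/(27677−1) = 0.9685.
SE(p̂) = √[p(1−p)/n · (N−n)/(N−1)] = √[0.2059/872 × 0.9685] = 0.01512.
E = z × SE = 2.054 × 0.01512 = 0.03106 ≈ 3.1 percentage points.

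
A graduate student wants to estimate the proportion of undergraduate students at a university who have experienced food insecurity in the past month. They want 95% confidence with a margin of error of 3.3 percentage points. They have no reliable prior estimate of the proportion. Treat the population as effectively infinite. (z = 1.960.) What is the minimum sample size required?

882

With no prior estimate, use p = 0.5, giving p(1−p) = 0.25.
n = z²·p(1−p)/E² = 1.960² × 0.2500 / 0.033² = 3.8416 × 0.2500 / 0.001089 ≈ 881.91.
Rounding up gives n = 882.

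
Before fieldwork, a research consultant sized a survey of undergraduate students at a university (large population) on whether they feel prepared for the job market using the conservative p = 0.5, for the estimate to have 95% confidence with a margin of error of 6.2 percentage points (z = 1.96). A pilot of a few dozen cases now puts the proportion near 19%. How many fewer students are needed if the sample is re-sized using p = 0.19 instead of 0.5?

Conservative (p = 0.5): n = 1.96² × 0.25 / 0.062² ≈ 249.84 → 250.
Using p = 0.19: p(1−p) = 0.1539, so n = 1.96² × 0.1539 / 0.062² ≈ 153.80 → 154.
Reduction: 250 − 154 = 96.

96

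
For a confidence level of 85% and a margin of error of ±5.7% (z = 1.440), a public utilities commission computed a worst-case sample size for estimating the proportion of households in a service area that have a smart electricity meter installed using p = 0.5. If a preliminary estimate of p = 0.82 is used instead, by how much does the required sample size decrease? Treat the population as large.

Conservative (p = 0.5): n = 1.440² × 0.25 / 0.057² ≈ 159.56 → 160.
Using p = 0.82: p(1−p) = 0.1476, so n = 1.440² × 0.1476 / 0.057² ≈ 94.20 → 95.
Reduction: 160 − 95 = 65.

65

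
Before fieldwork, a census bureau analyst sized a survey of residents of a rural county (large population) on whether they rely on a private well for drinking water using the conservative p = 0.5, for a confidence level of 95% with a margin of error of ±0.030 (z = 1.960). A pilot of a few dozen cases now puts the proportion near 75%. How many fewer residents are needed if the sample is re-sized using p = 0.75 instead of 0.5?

267

Conservative (p = 0.5): n = 1.960² × 0.25 / 0.030² ≈ 1067.11 → 1068.
Using p = 0.75: p(1−p) = 0.1875, so n = 1.960² × 0.1875 / 0.030² ≈ 800.33 → 801.
Reduction: 1068 − 801 = 267.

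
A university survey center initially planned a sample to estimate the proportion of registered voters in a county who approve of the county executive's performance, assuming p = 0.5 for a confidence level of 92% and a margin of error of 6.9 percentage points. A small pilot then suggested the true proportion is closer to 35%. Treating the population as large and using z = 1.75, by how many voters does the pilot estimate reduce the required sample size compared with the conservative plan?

Conservative (p = 0.5): n = 1.75² × 0.25 / 0.069² ≈ 160.81 → 161.
Using p = 0.35: p(1−p) = 0.2275, so n = 1.75² × 0.2275 / 0.069² ≈ 146.34 → 147.
Reduction: 161 − 147 = 14.

14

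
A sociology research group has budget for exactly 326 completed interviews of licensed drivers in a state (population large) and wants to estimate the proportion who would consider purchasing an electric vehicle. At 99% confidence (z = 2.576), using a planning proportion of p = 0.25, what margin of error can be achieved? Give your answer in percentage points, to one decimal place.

SE(p̂) = √[p(1−p)/n] = √[0.1875/326] = 0.02398.
E = z × SE = 2.576 × 0.02398 = 0.06178, or 6.2 percentage points.

6.2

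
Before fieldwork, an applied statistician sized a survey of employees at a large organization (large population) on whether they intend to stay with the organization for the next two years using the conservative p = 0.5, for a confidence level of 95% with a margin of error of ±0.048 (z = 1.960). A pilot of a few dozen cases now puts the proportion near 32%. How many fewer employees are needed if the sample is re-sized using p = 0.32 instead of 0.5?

Conservative (p = 0.5): n = 1.960² × 0.25 / 0.048² ≈ 416.84 → 417.
Using p = 0.32: p(1−p) = 0.2176, so n = 1.960² × 0.2176 / 0.048² ≈ 362.82 → 363.
Reduction: 417 − 363 = 54.

54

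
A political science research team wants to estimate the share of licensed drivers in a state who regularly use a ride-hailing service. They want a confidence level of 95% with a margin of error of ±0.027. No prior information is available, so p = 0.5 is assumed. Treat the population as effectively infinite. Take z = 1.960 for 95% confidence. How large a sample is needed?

With p = 0.5, p(1−p) = 0.25.
n = z²·p(1−p)/E² = 1.960² × 0.2500 / 0.027² = 3.8416 × 0.2500 / 0.000729 ≈ 1317.42.
Rounding up gives n = 1318.

1318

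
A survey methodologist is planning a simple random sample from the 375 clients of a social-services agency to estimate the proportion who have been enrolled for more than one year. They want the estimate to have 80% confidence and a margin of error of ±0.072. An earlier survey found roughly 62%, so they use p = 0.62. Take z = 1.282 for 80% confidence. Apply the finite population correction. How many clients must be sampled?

Unadjusted: n₀ = 1.282² × 0.62 × 0.38 / 0.072² ≈ 74.69, so n₀ = 75.
Finite population correction with N = 375: n = n₀ / (1 + (n₀−1)/N) = 75 / (1 + 74/375) = 75 / 1.1973 ≈ 62.64.
Rounding up, n = 63.

63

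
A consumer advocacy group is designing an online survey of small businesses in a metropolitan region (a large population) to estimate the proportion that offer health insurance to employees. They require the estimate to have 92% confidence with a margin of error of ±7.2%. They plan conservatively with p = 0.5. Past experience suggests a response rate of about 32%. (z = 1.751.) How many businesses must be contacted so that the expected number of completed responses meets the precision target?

463

Completed interviews needed: n₀ = 1.751² × 0.2500 / 0.072² ≈ 147.86 → 148.
At a 32% response rate, contacts needed = 148 / 0.32 ≈ 462.50 → 463.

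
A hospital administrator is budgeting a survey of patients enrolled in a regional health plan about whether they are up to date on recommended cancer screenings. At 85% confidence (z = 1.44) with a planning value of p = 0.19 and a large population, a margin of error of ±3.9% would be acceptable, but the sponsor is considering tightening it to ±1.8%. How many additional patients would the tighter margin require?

775

At ±3.9%: n = 1.44² × 0.1539 / 0.039² ≈ 209.81 → 210.
At ±1.8%: n = 1.44² × 0.1539 / 0.018² ≈ 984.96 → 985.
Additional respondents: 985 − 210 = 775.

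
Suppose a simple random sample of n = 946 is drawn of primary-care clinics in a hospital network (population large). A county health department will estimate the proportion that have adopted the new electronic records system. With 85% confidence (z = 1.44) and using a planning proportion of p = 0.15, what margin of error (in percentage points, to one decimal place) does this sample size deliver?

SE(p̂) = √[p(1−p)/n] = √[0.1275/946] = 0.01161.
E = z × SE = 1.44 × 0.01161 = 0.01672, or 1.7 percentage points.

1.7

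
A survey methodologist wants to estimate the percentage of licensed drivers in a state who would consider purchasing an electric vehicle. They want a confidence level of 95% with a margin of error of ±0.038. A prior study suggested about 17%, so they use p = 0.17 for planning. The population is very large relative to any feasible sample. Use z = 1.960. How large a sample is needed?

With p = 0.17, p(1−p) = 0.1411.
n = z²·p(1−p)/E² = 1.960² × 0.1411 / 0.038² = 3.8416 × 0.1411 / 0.001444 ≈ 375.38.
Rounding up gives n = 376.

376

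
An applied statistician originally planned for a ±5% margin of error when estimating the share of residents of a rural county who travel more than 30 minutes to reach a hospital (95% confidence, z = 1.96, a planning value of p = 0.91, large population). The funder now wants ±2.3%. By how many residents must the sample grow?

469

At ±5%: n = 1.96² × 0.0819 / 0.050² ≈ 125.85 → 126.
At ±2.3%: n = 1.96² × 0.0819 / 0.023² ≈ 594.76 → 595.
Additional respondents: 595 − 126 = 469.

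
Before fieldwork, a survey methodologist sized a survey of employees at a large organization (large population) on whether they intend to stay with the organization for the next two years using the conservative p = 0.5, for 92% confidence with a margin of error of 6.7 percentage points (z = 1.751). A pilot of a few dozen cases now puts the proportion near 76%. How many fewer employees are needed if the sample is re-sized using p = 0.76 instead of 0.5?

Conservative (p = 0.5): n = 1.751² × 0.25 / 0.067² ≈ 170.75 → 171.
Using p = 0.76: p(1−p) = 0.1824, so n = 1.751² × 0.1824 / 0.067² ≈ 124.58 → 125.
Reduction: 171 − 125 = 46.

46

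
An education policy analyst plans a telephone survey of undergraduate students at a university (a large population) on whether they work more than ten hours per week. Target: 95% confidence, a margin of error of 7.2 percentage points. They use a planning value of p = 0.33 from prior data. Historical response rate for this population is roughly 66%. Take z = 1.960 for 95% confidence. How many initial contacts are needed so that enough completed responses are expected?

249

Completed interviews needed: n₀ = 1.960² × 0.2211 / 0.072² ≈ 163.85 → 164.
At a 66% response rate, contacts needed = 164 / 0.66 ≈ 248.48 → 249.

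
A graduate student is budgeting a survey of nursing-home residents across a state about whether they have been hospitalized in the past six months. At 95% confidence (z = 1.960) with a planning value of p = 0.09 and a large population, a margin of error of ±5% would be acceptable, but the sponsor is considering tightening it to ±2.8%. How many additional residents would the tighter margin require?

276

At ±5%: n = 1.960² × 0.0819 / 0.050² ≈ 125.85 → 126.
At ±2.8%: n = 1.960² × 0.0819 / 0.028² ≈ 401.31 → 402.
Additional respondents: 402 − 126 = 276.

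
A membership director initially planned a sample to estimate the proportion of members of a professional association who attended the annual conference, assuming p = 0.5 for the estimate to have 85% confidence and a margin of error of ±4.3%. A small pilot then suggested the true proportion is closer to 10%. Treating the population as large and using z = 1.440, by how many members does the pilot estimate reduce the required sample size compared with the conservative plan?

Conservative (p = 0.5): n = 1.440² × 0.25 / 0.043² ≈ 280.37 → 281.
Using p = 0.10: p(1−p) = 0.0900, so n = 1.440² × 0.0900 / 0.043² ≈ 100.93 → 101.
Reduction: 281 − 101 = 180.

180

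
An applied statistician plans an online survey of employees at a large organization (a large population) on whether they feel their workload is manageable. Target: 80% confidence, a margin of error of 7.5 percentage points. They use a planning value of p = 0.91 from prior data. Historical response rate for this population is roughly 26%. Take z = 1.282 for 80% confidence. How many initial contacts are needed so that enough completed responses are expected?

Completed interviews needed: n₀ = 1.282² × 0.0819 / 0.075² ≈ 23.93 → 24.
At a 26% response rate, contacts needed = 24 / 0.26 ≈ 92.31 → 93.

93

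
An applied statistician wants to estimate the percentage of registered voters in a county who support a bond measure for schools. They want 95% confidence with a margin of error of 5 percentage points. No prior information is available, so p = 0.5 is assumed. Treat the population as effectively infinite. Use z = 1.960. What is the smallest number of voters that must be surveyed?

With p = 0.5, p(1−p) = 0.25.
n = z²·p(1−p)/E² = 1.960² × 0.2500 / 0.050² = 3.8416 × 0.2500 / 0.002500 ≈ 384.16.
Rounding up gives n = 385.

385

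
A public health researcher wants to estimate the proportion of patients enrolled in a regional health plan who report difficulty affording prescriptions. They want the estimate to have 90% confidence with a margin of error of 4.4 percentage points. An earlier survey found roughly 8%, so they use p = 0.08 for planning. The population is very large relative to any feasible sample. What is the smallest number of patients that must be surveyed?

For 90% confidence, z = 1.645.
With p = 0.08, p(1−p) = 0.0736.
n = z²·p(1−p)/E² = 1.645² × 0.0736 / 0.044² = 2.7060 × 0.0736 / 0.001936 ≈ 102.87.
Rounding up gives n = 103.

103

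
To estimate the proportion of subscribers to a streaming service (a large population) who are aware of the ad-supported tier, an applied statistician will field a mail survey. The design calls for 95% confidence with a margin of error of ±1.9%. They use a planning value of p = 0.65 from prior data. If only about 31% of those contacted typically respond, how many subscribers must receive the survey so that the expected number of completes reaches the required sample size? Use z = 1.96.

Completed interviews needed: n₀ = 1.96² × 0.2275 / 0.019² ≈ 2420.95 → 2421.
At a 31% response rate, contacts needed = 2421 / 0.31 ≈ 7809.68 → 7810.

7810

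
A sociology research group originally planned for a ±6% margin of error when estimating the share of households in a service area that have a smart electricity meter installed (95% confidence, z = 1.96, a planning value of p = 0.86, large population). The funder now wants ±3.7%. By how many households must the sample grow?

At ±6%: n = 1.96² × 0.1204 / 0.060² ≈ 128.48 → 129.
At ±3.7%: n = 1.96² × 0.1204 / 0.037² ≈ 337.86 → 338.
Additional respondents: 338 − 129 = 209.

209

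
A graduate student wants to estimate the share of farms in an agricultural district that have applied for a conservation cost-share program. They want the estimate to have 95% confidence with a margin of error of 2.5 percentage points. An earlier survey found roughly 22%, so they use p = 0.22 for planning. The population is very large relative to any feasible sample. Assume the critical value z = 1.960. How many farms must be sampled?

1055

With p = 0.22, p(1−p) = 0.1716.
n = z²·p(1−p)/E² = 1.960² × 0.1716 / 0.025² = 3.8416 × 0.1716 / 0.000625 ≈ 1054.75.
Rounding up gives n = 1055.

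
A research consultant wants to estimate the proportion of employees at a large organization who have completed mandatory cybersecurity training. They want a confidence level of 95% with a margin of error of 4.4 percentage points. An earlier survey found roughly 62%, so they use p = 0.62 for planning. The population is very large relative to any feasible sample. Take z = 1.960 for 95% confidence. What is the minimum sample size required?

With p = 0.62, p(1−p) = 0.2356.
n = z²·p(1−p)/E² = 1.960² × 0.2356 / 0.044² = 3.8416 × 0.2356 / 0.001936 ≈ 467.50.
Rounding up gives n = 468.

468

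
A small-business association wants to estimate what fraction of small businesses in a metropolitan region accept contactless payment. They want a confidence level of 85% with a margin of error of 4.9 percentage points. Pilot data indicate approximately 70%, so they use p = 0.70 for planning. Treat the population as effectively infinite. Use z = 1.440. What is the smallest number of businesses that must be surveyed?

182

With p = 0.70, p(1−p) = 0.2100.
n = z²·p(1−p)/E² = 1.440² × 0.2100 / 0.049² = 2.0736 × 0.2100 / 0.002401 ≈ 181.36.
Rounding up gives n = 182.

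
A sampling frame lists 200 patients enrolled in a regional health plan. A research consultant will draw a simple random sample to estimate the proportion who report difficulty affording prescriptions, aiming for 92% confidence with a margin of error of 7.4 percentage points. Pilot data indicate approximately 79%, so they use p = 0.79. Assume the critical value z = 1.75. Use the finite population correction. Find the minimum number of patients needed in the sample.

64

Unadjusted: n₀ = 1.75² × 0.79 × 0.21 / 0.074² ≈ 92.78, so n₀ = 93.
Finite population correction with N = 200: n = n₀ / (1 + (n₀−1)/N) = 93 / (1 + 92/200) = 93 / 1.4600 ≈ 63.70.
Rounding up, n = 64.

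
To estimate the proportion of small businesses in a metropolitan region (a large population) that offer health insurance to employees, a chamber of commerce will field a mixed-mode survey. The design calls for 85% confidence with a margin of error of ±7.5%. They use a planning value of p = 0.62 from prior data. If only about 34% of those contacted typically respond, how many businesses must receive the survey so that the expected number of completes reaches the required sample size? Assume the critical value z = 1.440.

256

Completed interviews needed: n₀ = 1.440² × 0.2356 / 0.075² ≈ 86.85 → 87.
At a 34% response rate, contacts needed = 87 / 0.34 ≈ 255.88 → 256.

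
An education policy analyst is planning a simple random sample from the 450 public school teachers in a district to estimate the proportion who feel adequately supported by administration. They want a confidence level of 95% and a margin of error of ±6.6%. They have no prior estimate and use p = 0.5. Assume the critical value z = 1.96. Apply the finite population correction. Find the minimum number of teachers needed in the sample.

149

Unadjusted: n₀ = 1.96² × 0.50 × 0.50 / 0.066² ≈ 220.48, so n₀ = 221.
Finite population correction with N = 450: n = n₀ / (1 + (n₀−1)/N) = 221 / (1 + 220/450) = 221 / 1.4889 ≈ 148.43.
Rounding up, n = 149.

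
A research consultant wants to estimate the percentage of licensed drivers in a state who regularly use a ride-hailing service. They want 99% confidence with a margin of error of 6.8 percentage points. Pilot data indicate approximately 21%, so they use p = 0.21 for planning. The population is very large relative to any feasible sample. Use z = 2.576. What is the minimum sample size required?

239

With p = 0.21, p(1−p) = 0.1659.
n = z²·p(1−p)/E² = 2.576² × 0.1659 / 0.068² = 6.6358 × 0.1659 / 0.004624 ≈ 238.08.
Rounding up gives n = 239.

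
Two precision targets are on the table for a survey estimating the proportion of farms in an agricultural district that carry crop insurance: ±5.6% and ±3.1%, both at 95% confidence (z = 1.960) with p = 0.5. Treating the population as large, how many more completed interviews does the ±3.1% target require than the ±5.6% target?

693

At ±5.6%: n = 1.960² × 0.2500 / 0.056² ≈ 306.25 → 307.
At ±3.1%: n = 1.960² × 0.2500 / 0.031² ≈ 999.38 → 1000.
Additional respondents: 1000 − 307 = 693.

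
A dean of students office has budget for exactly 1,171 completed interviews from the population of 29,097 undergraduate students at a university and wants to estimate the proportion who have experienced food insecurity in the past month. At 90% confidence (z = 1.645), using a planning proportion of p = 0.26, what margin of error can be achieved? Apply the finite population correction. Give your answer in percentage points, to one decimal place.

2.1

Finite-population factor: (N−n)/(N−1) = (29097−1171)/(29097−1) = 0.9598.
SE(p̂) = √[p(1−p)/n · (N−n)/(N−1)] = √[0.1924/1171 × 0.9598] = 0.01256.
E = z × SE = 1.645 × 0.01256 = 0.02066 ≈ 2.1 percentage points.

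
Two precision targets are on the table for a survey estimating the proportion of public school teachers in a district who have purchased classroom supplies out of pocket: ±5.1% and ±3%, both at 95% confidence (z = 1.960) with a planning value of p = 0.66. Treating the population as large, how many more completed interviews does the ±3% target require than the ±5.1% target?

626

At ±5.1%: n = 1.960² × 0.2244 / 0.051² ≈ 331.43 → 332.
At ±3%: n = 1.960² × 0.2244 / 0.030² ≈ 957.84 → 958.
Additional respondents: 958 − 332 = 626.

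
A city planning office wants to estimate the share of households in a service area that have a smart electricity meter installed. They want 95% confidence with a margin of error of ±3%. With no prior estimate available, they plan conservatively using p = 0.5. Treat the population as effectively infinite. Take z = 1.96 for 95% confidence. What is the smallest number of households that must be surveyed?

With p = 0.5, p(1−p) = 0.25.
n = z²·p(1−p)/E² = 1.96² × 0.2500 / 0.030² = 3.8416 × 0.2500 / 0.000900 ≈ 1067.11.
Rounding up gives n = 1068.

1068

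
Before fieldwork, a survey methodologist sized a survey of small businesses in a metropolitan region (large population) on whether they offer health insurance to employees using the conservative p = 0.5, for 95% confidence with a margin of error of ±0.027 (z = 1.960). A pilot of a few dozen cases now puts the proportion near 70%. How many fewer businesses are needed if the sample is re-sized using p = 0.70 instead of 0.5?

211

Conservative (p = 0.5): n = 1.960² × 0.25 / 0.027² ≈ 1317.42 → 1318.
Using p = 0.70: p(1−p) = 0.2100, so n = 1.960² × 0.2100 / 0.027² ≈ 1106.63 → 1107.
Reduction: 1318 − 1107 = 211.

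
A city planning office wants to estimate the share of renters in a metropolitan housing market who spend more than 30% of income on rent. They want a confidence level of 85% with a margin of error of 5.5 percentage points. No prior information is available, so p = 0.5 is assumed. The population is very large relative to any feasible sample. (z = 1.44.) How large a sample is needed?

172

With p = 0.5, p(1−p) = 0.25.
n = z²·p(1−p)/E² = 1.44² × 0.2500 / 0.055² = 2.0736 × 0.2500 / 0.003025 ≈ 171.37.
Rounding up gives n = 172.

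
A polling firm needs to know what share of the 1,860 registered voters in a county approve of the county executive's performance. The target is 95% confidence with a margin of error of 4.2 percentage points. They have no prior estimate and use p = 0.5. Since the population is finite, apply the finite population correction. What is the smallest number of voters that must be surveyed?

422

For 95% confidence, z = 1.960.
Unadjusted: n₀ = 1.960² × 0.50 × 0.50 / 0.042² ≈ 544.44, so n₀ = 545.
Finite population correction with N = 1,860: n = n₀ / (1 + (n₀−1)/N) = 545 / (1 + 544/1860) = 545 / 1.2925 ≈ 421.67.
Rounding up, n = 422.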